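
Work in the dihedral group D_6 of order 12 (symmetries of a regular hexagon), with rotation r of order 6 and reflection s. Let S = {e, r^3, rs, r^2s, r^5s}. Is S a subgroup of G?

No

|S| = 5 does not divide |G| = 12, so by Lagrange S is not a subgroup.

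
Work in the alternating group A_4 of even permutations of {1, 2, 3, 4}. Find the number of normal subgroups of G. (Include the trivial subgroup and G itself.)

G has 10 subgroups. Checking conjugation-invariance by order — order 1: 1/1 normal; order 2: 0/3 normal; order 3: 0/4 normal; order 4: 1/1 normal; order 12: 1/1 normal.
Total normal subgroups: 3.

3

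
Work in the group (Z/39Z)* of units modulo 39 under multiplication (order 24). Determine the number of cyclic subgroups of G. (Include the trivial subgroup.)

Each element a generates a cyclic subgroup ⟨a⟩; distinct elements may generate the same one (a cyclic group of order d has φ(d) generators).
Cyclic subgroups by order — order 1: 1; order 2: 3; order 3: 1; order 4: 2; order 6: 3; order 12: 2.
Total: 12.

12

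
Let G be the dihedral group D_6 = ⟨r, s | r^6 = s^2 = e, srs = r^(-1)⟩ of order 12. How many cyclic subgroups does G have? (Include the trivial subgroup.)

Group the elements of G by the cyclic subgroup they generate; each cyclic subgroup of order d accounts for φ(d) elements.
Cyclic subgroups by order — order 1: 1; order 2: 7; order 3: 1; order 6: 1.
Total: 10.

10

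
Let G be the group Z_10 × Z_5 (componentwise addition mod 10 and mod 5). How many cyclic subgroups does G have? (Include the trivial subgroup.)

14

Each element a generates a cyclic subgroup ⟨a⟩; distinct elements may generate the same one (a cyclic group of order d has φ(d) generators).
Cyclic subgroups by order — order 1: 1; order 2: 1; order 5: 6; order 10: 6.
Total: 14.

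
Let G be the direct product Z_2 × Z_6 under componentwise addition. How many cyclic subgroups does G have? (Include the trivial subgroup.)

8

Each element a generates a cyclic subgroup ⟨a⟩; distinct elements may generate the same one (a cyclic group of order d has φ(d) generators).
Cyclic subgroups by order — order 1: 1; order 2: 3; order 3: 1; order 6: 3.
Total: 8.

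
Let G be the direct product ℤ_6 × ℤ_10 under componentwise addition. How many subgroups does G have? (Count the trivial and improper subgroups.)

|G| = 60, so by Lagrange every subgroup order divides 60. Divisors: 1, 2, 3, 4, 5, 6, 10, 12, 15, 20, 30, 60.
Subgroups by order — order 1: 1; order 2: 3; order 3: 1; order 4: 1; order 5: 1; order 6: 3; order 10: 3; order 12: 1; order 15: 1; order 20: 1; order 30: 3; order 60: 1.
Total: 1 + 3 + 1 + 1 + 1 + 3 + 3 + 1 + 1 + 1 + 3 + 1 = 20.

20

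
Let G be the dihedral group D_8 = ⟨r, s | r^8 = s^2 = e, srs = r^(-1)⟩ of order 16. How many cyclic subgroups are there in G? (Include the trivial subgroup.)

Each element a generates a cyclic subgroup ⟨a⟩; distinct elements may generate the same one (a cyclic group of order d has φ(d) generators).
Cyclic subgroups by order — order 1: 1; order 2: 9; order 4: 1; order 8: 1.
Total: 12.

12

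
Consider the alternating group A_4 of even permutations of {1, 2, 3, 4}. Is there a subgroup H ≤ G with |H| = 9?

9 does not divide |G| = 12, so by Lagrange no subgroup of order 9 exists.

No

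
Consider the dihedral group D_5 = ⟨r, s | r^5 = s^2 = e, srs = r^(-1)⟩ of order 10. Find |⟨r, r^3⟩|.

|⟨r⟩| = 5 and |⟨r^3⟩| = 5, so |H| is a multiple of lcm(5, 5) = 5 and divides |G| = 10.
Closing under the operation: H = {e, r, r^2, r^3, r^4}, so |H| = 5.

5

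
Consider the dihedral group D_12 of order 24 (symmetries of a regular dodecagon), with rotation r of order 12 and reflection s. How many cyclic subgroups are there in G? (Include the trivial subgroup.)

18

Each element a generates a cyclic subgroup ⟨a⟩; distinct elements may generate the same one (a cyclic group of order d has φ(d) generators).
Cyclic subgroups by order — order 1: 1; order 2: 13; order 3: 1; order 4: 1; order 6: 1; order 12: 1.
Total: 18.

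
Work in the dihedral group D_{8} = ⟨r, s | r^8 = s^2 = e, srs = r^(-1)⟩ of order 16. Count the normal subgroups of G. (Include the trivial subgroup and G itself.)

7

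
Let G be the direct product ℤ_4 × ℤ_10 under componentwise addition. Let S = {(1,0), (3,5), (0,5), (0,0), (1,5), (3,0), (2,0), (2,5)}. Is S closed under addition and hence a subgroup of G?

|S| = 8 divides |G| = 40, consistent with Lagrange.
S contains the identity, every element's inverse is in S, and S is closed under +: it is a subgroup.

Yes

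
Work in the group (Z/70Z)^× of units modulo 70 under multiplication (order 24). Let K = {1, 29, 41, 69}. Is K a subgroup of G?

Yes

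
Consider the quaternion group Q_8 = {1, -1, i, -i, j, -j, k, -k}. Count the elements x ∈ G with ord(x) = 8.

0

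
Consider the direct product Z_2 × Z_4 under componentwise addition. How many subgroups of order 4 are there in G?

|G| = 8 and 4 | 8, so subgroups of order 4 are possible by Lagrange.
The subgroups of order 4 are: {(0,0), (0,1), (0,2), (0,3)}; {(0,0), (0,2), (1,0), (1,2)}; {(0,0), (0,2), (1,1), (1,3)}.
So G has 3 subgroups of order 4.

3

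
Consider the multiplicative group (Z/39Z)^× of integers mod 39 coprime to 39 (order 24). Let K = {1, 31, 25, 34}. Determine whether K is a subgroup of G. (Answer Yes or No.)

Yes

|K| = 4 divides |G| = 24, consistent with Lagrange.
K contains the identity, every element's inverse is in K, and K is closed under ·: it is a subgroup.
In fact K = ⟨34⟩.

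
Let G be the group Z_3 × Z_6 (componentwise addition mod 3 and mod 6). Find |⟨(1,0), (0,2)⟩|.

|⟨(1,0)⟩| = 3 and |⟨(0,2)⟩| = 3, so |H| is a multiple of lcm(3, 3) = 3 and divides |G| = 18.
Closing under the operation: H = {(0,0), (0,2), (0,4), (1,0), (1,2), (1,4), (2,0), (2,2), (2,4)}, so |H| = 9.

9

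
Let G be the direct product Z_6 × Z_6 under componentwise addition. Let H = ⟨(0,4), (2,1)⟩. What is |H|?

18

|⟨(0,4)⟩| = 3 and |⟨(2,1)⟩| = 6, so |H| is a multiple of lcm(3, 6) = 6 and divides |G| = 36.
Closing under the operation: H = {(0,0), (0,1), (0,2), (0,3), (0,4), (0,5), (2,0), (2,1), (2,2), (2,3), (2,4), (2,5), (4,0), (4,1), (4,2), (4,3), (4,4), (4,5)}, so |H| = 18.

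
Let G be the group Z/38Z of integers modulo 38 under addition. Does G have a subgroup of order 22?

22 does not divide |G| = 38, so by Lagrange no subgroup of order 22 exists.

No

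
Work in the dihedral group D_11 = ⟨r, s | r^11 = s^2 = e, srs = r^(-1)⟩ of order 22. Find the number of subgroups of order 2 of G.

11

|G| = 22 and 2 | 22, so subgroups of order 2 are possible by Lagrange.
The subgroups of order 2 are: {e, r^10s}; {e, r^2s}; {e, r^3s}; {e, r^4s}; … (11 in all).
So G has 11 subgroups of order 2.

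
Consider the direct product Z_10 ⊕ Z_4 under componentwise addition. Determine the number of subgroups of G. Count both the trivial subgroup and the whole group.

|G| = 40, so by Lagrange every subgroup order divides 40. Divisors: 1, 2, 4, 5, 8, 10, 20, 40.
Subgroups by order — order 1: 1; order 2: 3; order 4: 3; order 5: 1; order 8: 1; order 10: 3; order 20: 3; order 40: 1.
Total: 1 + 3 + 3 + 1 + 1 + 3 + 3 + 1 = 16.

16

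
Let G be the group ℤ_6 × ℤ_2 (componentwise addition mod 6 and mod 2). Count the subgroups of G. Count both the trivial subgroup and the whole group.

|G| = 12, so by Lagrange every subgroup order divides 12. Divisors: 1, 2, 3, 4, 6, 12.
Subgroups by order — order 1: 1; order 2: 3; order 3: 1; order 4: 1; order 6: 3; order 12: 1.
Total: 1 + 3 + 1 + 1 + 3 + 1 = 10.

10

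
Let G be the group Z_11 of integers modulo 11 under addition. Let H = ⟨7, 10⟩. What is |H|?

11

|⟨7⟩| = 11 and |⟨10⟩| = 11, so |H| is a multiple of lcm(11, 11) = 11 and divides |G| = 11.
Closing {7, 10} under the group operation gives all of G, so |H| = 11.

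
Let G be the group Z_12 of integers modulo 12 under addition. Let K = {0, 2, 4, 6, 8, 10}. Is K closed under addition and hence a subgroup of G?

Yes

|K| = 6 divides |G| = 12, consistent with Lagrange.
K contains the identity, every element's inverse is in K, and K is closed under +: it is a subgroup.
In fact K = ⟨2⟩.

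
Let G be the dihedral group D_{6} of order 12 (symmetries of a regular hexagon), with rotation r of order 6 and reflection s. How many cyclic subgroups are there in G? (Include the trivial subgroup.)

10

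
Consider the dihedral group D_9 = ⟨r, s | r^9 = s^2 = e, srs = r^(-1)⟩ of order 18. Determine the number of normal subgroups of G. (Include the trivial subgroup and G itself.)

G has 16 subgroups. Checking conjugation-invariance by order — order 1: 1/1 normal; order 2: 0/9 normal; order 3: 1/1 normal; order 6: 0/3 normal; order 9: 1/1 normal; order 18: 1/1 normal.
Total normal subgroups: 4.

4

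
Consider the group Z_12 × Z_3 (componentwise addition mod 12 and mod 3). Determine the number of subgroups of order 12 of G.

4

|G| = 36 and 12 | 36, so subgroups of order 12 are possible by Lagrange.
The subgroups of order 12 are: {(0,0), (0,1), (0,2), (3,0), (3,1), (3,2), (6,0), (6,1), (6,2), (9,0), (9,1), (9,2)}; {(0,0), (1,0), (2,0), (3,0), (4,0), (5,0), (6,0), (7,0), (8,0), (9,0), (10,0), (11,0)}; {(0,0), (1,1), (2,2), (3,0), (4,1), (5,2), (6,0), (7,1), (8,2), (9,0), (10,1), (11,2)}; {(0,0), (1,2), (2,1), (3,0), (4,2), (5,1), (6,0), (7,2), (8,1), (9,0), (10,2), (11,1)}.
So G has 4 subgroups of order 12.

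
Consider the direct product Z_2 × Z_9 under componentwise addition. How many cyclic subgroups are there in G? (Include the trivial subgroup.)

Each element a generates a cyclic subgroup ⟨a⟩; distinct elements may generate the same one (a cyclic group of order d has φ(d) generators).
Cyclic subgroups by order — order 1: 1; order 2: 1; order 3: 1; order 6: 1; order 9: 1; order 18: 1.
Total: 6.

6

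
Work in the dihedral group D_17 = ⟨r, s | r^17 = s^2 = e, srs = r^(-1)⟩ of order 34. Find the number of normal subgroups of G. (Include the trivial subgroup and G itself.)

G has 20 subgroups. Checking conjugation-invariance by order — order 1: 1/1 normal; order 2: 0/17 normal; order 17: 1/1 normal; order 34: 1/1 normal.
Total normal subgroups: 3.

3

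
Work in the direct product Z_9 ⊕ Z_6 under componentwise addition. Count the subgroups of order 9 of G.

4

|G| = 54 and 9 | 54, so subgroups of order 9 are possible by Lagrange.
The subgroups of order 9 are: {(0,0), (0,2), (0,4), (3,0), (3,2), (3,4), (6,0), (6,2), (6,4)}; {(0,0), (1,0), (2,0), (3,0), (4,0), (5,0), (6,0), (7,0), (8,0)}; {(0,0), (1,2), (2,4), (3,0), (4,2), (5,4), (6,0), (7,2), (8,4)}; {(0,0), (1,4), (2,2), (3,0), (4,4), (5,2), (6,0), (7,4), (8,2)}.
So G has 4 subgroups of order 9.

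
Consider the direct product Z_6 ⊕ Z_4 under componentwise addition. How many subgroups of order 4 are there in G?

|G| = 24 and 4 | 24, so subgroups of order 4 are possible by Lagrange.
The subgroups of order 4 are: {(0,0), (0,1), (0,2), (0,3)}; {(0,0), (0,2), (3,0), (3,2)}; {(0,0), (0,2), (3,1), (3,3)}.
So G has 3 subgroups of order 4.

3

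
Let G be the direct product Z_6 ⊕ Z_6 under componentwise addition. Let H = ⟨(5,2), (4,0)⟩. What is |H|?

18

|⟨(5,2)⟩| = 6 and |⟨(4,0)⟩| = 3, so |H| is a multiple of lcm(6, 3) = 6 and divides |G| = 36.
Closing under the operation: H = {(0,0), (0,2), (0,4), (1,0), (1,2), (1,4), (2,0), (2,2), (2,4), (3,0), (3,2), (3,4), (4,0), (4,2), (4,4), (5,0), (5,2), (5,4)}, so |H| = 18.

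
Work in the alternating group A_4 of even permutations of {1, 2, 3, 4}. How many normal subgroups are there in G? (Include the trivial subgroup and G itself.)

3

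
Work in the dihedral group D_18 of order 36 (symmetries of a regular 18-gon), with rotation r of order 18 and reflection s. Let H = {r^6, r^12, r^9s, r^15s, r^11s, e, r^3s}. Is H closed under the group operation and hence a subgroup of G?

No

|H| = 7 does not divide |G| = 36, so by Lagrange H is not a subgroup.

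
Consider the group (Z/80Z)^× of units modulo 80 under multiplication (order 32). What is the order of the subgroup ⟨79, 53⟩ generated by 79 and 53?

|⟨79⟩| = 2 and |⟨53⟩| = 4, so |H| is a multiple of lcm(2, 4) = 4 and divides |G| = 32.
Closing under the operation: H = {1, 3, 9, 27, 53, 71, 77, 79}, so |H| = 8.

8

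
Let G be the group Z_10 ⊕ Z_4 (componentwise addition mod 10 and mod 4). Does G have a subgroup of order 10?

Yes

10 | 40. A subgroup of order 10 is {(0,0), (0,2), (2,0), (2,2), (4,0), (4,2), (6,0), (6,2), (8,0), (8,2)}.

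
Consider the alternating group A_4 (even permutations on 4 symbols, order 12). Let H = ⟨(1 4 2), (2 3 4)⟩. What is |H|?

12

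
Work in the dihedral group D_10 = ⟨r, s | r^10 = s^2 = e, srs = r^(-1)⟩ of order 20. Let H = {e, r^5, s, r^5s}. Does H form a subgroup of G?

Yes

|H| = 4 divides |G| = 20, consistent with Lagrange.
H contains the identity, every element's inverse is in H, and H is closed under ·: it is a subgroup.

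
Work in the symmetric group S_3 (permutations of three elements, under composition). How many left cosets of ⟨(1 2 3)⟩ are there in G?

|⟨(1 2 3)⟩| = 3 and |G| = 6.
By Lagrange, [G : H] = |G|/|H| = 6/3 = 2.

2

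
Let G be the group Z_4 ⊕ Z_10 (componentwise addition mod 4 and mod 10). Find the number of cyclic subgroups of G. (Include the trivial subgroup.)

A cyclic subgroup of order d is generated by each of its φ(d) elements of order d, so the cyclic subgroups of order d number (#elements of order d)/φ(d).
Cyclic subgroups by order — order 1: 1; order 2: 3; order 4: 2; order 5: 1; order 10: 3; order 20: 2.
Total: 12.

12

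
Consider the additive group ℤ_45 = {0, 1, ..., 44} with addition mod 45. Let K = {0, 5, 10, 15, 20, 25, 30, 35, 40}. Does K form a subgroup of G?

Yes

|K| = 9 divides |G| = 45, consistent with Lagrange.
K contains the identity, every element's inverse is in K, and K is closed under +: it is a subgroup.
In fact K = ⟨35⟩.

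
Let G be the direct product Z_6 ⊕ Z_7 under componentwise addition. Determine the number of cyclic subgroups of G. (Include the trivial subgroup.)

8

A cyclic subgroup of order d is generated by each of its φ(d) elements of order d, so the cyclic subgroups of order d number (#elements of order d)/φ(d).
Cyclic subgroups by order — order 1: 1; order 2: 1; order 3: 1; order 6: 1; order 7: 1; order 14: 1; order 21: 1; order 42: 1.
Total: 8.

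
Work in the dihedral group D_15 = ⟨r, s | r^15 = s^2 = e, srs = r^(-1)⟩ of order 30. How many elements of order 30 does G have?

0

No element of G has order 30 (even though 30 | 30).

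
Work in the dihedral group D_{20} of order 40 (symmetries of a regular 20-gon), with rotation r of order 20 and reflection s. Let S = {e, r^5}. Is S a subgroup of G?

r^5 ∈ S but its inverse r^15 ∉ S, so S is not a subgroup.

No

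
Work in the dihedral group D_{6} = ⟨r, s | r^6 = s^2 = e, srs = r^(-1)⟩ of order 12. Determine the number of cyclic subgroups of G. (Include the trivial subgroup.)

Each element a generates a cyclic subgroup ⟨a⟩; distinct elements may generate the same one (a cyclic group of order d has φ(d) generators).
Cyclic subgroups by order — order 1: 1; order 2: 7; order 3: 1; order 6: 1.
Total: 10.

10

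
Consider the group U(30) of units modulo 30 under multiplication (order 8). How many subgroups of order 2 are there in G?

3

|G| = 8 and 2 | 8, so subgroups of order 2 are possible by Lagrange.
The subgroups of order 2 are: {1, 11}; {1, 19}; {1, 29}.
So G has 3 subgroups of order 2.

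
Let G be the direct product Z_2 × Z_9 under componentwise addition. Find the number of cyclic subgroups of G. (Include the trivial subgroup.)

A cyclic subgroup of order d is generated by each of its φ(d) elements of order d, so the cyclic subgroups of order d number (#elements of order d)/φ(d).
Cyclic subgroups by order — order 1: 1; order 2: 1; order 3: 1; order 6: 1; order 9: 1; order 18: 1.
Total: 6.

6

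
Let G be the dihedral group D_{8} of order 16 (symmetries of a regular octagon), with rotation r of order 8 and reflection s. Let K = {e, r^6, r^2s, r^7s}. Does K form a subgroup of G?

r^6 ∈ K but its inverse r^2 ∉ K, so K is not a subgroup.

No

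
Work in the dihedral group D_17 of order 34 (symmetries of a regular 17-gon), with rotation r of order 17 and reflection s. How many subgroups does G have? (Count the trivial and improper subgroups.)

20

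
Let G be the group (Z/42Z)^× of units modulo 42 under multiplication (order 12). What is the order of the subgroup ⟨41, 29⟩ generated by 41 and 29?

4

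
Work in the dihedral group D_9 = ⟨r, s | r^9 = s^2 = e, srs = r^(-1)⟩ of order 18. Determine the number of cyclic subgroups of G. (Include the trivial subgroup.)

A cyclic subgroup of order d is generated by each of its φ(d) elements of order d, so the cyclic subgroups of order d number (#elements of order d)/φ(d).
Cyclic subgroups by order — order 1: 1; order 2: 9; order 3: 1; order 9: 1.
Total: 12.

12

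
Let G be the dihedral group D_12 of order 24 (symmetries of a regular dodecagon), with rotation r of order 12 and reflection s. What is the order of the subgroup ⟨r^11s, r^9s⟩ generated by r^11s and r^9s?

12

|⟨r^11s⟩| = 2 and |⟨r^9s⟩| = 2, so |H| is a multiple of lcm(2, 2) = 2 and divides |G| = 24.
Closing under the operation: H = {e, r^2, r^4, r^6, r^8, r^10, rs, r^3s, r^5s, r^7s, r^9s, r^11s}, so |H| = 12.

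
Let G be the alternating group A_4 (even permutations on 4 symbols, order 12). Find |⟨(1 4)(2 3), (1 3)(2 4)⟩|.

4

|⟨(1 4)(2 3)⟩| = 2 and |⟨(1 3)(2 4)⟩| = 2, so |H| is a multiple of lcm(2, 2) = 2 and divides |G| = 12.
Closing under the operation: H = {e, (1 2)(3 4), (1 3)(2 4), (1 4)(2 3)}, so |H| = 4.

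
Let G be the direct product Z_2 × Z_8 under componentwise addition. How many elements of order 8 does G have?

An element (a,b) has order lcm(ord(a), ord(b)); count pairs with lcm equal to 8.
Enumerating gives 8 such elements.

8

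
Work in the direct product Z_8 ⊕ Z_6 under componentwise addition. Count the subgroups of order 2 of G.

3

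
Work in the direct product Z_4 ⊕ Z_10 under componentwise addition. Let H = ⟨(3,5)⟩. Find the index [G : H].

10

|⟨(3,5)⟩| = 4 and |G| = 40.
By Lagrange, [G : H] = |G|/|H| = 40/4 = 10.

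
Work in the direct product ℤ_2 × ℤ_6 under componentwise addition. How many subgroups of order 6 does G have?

|G| = 12 and 6 | 12, so subgroups of order 6 are possible by Lagrange.
The subgroups of order 6 are: {(0,0), (0,1), (0,2), (0,3), (0,4), (0,5)}; {(0,0), (0,2), (0,4), (1,0), (1,2), (1,4)}; {(0,0), (0,2), (0,4), (1,1), (1,3), (1,5)}.
So G has 3 subgroups of order 6.

3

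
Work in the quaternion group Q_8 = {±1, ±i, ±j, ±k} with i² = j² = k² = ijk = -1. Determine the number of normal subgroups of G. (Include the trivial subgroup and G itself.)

G has 6 subgroups. Checking conjugation-invariance by order — order 1: 1/1 normal; order 2: 1/1 normal; order 4: 3/3 normal; order 8: 1/1 normal.
Total normal subgroups: 6.

6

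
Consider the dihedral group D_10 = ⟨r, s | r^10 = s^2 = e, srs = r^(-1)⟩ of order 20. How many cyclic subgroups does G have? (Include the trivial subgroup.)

14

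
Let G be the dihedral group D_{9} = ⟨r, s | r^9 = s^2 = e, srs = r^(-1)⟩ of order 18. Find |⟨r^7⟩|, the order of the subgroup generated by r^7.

9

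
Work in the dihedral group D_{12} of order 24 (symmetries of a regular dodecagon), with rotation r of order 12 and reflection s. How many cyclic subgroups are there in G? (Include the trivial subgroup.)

18

Each element a generates a cyclic subgroup ⟨a⟩; distinct elements may generate the same one (a cyclic group of order d has φ(d) generators).
Cyclic subgroups by order — order 1: 1; order 2: 13; order 3: 1; order 4: 1; order 6: 1; order 12: 1.
Total: 18.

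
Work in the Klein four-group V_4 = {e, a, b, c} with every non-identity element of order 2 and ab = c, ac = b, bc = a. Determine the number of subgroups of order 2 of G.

|G| = 4 and 2 | 4, so subgroups of order 2 are possible by Lagrange.
The subgroups of order 2 are: {e, a}; {e, b}; {e, c}.
So G has 3 subgroups of order 2.

3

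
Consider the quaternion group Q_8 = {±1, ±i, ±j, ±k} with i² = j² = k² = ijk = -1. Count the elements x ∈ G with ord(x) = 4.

6

The elements of order 4 are: i, -i, j, -j, k, -k.
That's 6.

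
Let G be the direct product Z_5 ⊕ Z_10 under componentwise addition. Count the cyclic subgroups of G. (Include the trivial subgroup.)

Each element a generates a cyclic subgroup ⟨a⟩; distinct elements may generate the same one (a cyclic group of order d has φ(d) generators).
Cyclic subgroups by order — order 1: 1; order 2: 1; order 5: 6; order 10: 6.
Total: 14.

14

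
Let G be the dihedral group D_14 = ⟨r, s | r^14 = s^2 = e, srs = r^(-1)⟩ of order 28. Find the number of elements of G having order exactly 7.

The elements of order 7 are: r^2, r^4, r^6, r^8, r^10, r^12.
That's 6.

6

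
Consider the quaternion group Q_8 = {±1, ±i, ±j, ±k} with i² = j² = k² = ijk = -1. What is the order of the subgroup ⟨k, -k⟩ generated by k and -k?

|⟨k⟩| = 4 and |⟨-k⟩| = 4, so |H| is a multiple of lcm(4, 4) = 4 and divides |G| = 8.
Closing under the operation: H = {1, -1, k, -k}, so |H| = 4.

4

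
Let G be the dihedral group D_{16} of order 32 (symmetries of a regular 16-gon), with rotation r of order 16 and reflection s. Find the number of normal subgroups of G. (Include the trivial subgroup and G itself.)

G has 36 subgroups. Checking conjugation-invariance by order — order 1: 1/1 normal; order 2: 1/17 normal; order 4: 1/9 normal; order 8: 1/5 normal; order 16: 3/3 normal; order 32: 1/1 normal.
Total normal subgroups: 8.

8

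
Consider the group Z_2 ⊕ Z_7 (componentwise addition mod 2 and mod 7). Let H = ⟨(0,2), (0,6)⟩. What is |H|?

7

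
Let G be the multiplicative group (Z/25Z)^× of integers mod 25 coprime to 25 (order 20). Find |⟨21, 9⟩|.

|⟨21⟩| = 5 and |⟨9⟩| = 10, so |H| is a multiple of lcm(5, 10) = 10 and divides |G| = 20.
Closing under the operation: H = {1, 4, 6, 9, 11, 14, 16, 19, 21, 24}, so |H| = 10.

10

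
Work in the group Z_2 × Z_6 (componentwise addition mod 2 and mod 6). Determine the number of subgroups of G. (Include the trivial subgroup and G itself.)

10

|G| = 12, so by Lagrange every subgroup order divides 12. Divisors: 1, 2, 3, 4, 6, 12.
Subgroups by order — order 1: 1; order 2: 3; order 3: 1; order 4: 1; order 6: 3; order 12: 1.
Total: 1 + 3 + 1 + 1 + 3 + 1 = 10.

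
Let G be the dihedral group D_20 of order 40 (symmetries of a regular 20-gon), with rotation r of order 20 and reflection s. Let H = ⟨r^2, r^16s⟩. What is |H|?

|⟨r^2⟩| = 10 and |⟨r^16s⟩| = 2, so |H| is a multiple of lcm(10, 2) = 10 and divides |G| = 40.
Closing under the operation: H = {e, r^2, r^4, r^6, r^8, r^10, r^12, r^14, r^16, r^18, s, r^2s, r^4s, r^6s, r^8s, r^10s, r^12s, r^14s, r^16s, r^18s}, so |H| = 20.

20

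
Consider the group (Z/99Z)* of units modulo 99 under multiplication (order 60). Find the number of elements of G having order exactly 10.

Enumerating element orders in G gives 12 elements of order 10.

12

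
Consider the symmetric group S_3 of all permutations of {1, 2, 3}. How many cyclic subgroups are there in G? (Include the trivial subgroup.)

5

A cyclic subgroup of order d is generated by each of its φ(d) elements of order d, so the cyclic subgroups of order d number (#elements of order d)/φ(d).
Cyclic subgroups by order — order 1: 1; order 2: 3; order 3: 1.
Total: 5.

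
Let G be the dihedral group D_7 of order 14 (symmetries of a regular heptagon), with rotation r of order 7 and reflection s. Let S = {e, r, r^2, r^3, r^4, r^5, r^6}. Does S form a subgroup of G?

|S| = 7 divides |G| = 14, consistent with Lagrange.
S contains the identity, every element's inverse is in S, and S is closed under ·: it is a subgroup.
In fact S = ⟨r^4⟩.

Yes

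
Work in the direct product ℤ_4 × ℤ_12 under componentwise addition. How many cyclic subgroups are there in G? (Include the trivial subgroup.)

Group the elements of G by the cyclic subgroup they generate; each cyclic subgroup of order d accounts for φ(d) elements.
Cyclic subgroups by order — order 1: 1; order 2: 3; order 3: 1; order 4: 6; order 6: 3; order 12: 6.
Total: 20.

20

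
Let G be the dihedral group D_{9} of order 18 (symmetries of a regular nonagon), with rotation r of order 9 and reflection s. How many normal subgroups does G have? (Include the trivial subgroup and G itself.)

4

G has 16 subgroups. Checking conjugation-invariance by order — order 1: 1/1 normal; order 2: 0/9 normal; order 3: 1/1 normal; order 6: 0/3 normal; order 9: 1/1 normal; order 18: 1/1 normal.
Total normal subgroups: 4.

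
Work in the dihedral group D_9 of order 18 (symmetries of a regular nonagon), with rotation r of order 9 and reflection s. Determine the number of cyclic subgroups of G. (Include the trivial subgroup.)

12

Each element a generates a cyclic subgroup ⟨a⟩; distinct elements may generate the same one (a cyclic group of order d has φ(d) generators).
Cyclic subgroups by order — order 1: 1; order 2: 9; order 3: 1; order 9: 1.
Total: 12.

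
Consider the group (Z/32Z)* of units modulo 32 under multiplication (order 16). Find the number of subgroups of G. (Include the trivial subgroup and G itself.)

11

|G| = 16, so by Lagrange every subgroup order divides 16. Divisors: 1, 2, 4, 8, 16.
Subgroups by order — order 1: 1; order 2: 3; order 4: 3; order 8: 3; order 16: 1.
Total: 1 + 3 + 3 + 3 + 1 = 11.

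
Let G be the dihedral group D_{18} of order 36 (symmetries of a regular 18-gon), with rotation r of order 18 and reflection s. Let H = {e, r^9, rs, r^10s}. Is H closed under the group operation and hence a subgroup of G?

|H| = 4 divides |G| = 36, consistent with Lagrange.
H contains the identity, every element's inverse is in H, and H is closed under ·: it is a subgroup.

Yes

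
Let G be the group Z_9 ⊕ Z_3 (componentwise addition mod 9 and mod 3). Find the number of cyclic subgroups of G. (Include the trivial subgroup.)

Group the elements of G by the cyclic subgroup they generate; each cyclic subgroup of order d accounts for φ(d) elements.
Cyclic subgroups by order — order 1: 1; order 3: 4; order 9: 3.
Total: 8.

8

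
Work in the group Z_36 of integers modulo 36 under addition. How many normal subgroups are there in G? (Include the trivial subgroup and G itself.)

9

G is abelian, so every subgroup is normal.
G has 9 subgroups in total, hence 9 normal subgroups.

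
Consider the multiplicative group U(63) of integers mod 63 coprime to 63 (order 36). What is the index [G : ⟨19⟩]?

6

|⟨19⟩| = 6 and |G| = 36.
By Lagrange, [G : H] = |G|/|H| = 36/6 = 6.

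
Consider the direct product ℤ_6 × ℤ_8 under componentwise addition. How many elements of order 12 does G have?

An element (a,b) has order lcm(ord(a), ord(b)); count pairs with lcm equal to 12.
Enumerating gives 8 such elements.

8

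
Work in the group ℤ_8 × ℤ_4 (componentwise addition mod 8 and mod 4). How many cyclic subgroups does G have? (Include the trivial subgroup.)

Group the elements of G by the cyclic subgroup they generate; each cyclic subgroup of order d accounts for φ(d) elements.
Cyclic subgroups by order — order 1: 1; order 2: 3; order 4: 6; order 8: 4.
Total: 14.

14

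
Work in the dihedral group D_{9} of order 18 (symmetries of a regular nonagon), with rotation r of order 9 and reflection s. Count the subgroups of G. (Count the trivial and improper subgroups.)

16

|G| = 18, so by Lagrange every subgroup order divides 18. Divisors: 1, 2, 3, 6, 9, 18.
Subgroups by order — order 1: 1; order 2: 9; order 3: 1; order 6: 3; order 9: 1; order 18: 1.
Total: 1 + 9 + 1 + 3 + 1 + 1 = 16.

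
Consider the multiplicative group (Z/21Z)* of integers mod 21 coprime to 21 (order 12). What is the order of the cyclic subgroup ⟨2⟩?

6

Compute successive powers of 2 mod 21: 2, 4, 8, 16, 11, 1; 2^6 ≡ 1 (mod 21).
So |⟨2⟩| = 6.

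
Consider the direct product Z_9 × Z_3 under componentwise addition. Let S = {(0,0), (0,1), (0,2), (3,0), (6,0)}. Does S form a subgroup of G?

No

|S| = 5 does not divide |G| = 27, so by Lagrange S is not a subgroup.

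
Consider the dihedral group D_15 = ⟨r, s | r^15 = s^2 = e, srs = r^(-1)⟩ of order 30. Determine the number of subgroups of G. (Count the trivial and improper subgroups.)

|G| = 30, so by Lagrange every subgroup order divides 30. Divisors: 1, 2, 3, 5, 6, 10, 15, 30.
Subgroups by order — order 1: 1; order 2: 15; order 3: 1; order 5: 1; order 6: 5; order 10: 3; order 15: 1; order 30: 1.
Total: 1 + 15 + 1 + 1 + 5 + 3 + 1 + 1 = 28.

28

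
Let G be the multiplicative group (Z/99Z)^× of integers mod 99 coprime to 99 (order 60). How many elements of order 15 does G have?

The elements of order 15 are: 4, 16, 25, 31, 49, 58, 70, 97.
That's 8.

8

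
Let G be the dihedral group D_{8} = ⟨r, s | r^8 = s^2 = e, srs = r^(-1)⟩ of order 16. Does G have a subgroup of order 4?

4 | 16. A subgroup of order 4 is {e, r^2, r^4, r^6}.

Yes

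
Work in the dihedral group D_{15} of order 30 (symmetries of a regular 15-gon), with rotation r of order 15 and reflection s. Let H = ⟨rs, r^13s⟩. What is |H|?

10

|⟨rs⟩| = 2 and |⟨r^13s⟩| = 2, so |H| is a multiple of lcm(2, 2) = 2 and divides |G| = 30.
Closing under the operation: H = {e, r^3, r^6, r^9, r^12, rs, r^4s, r^7s, r^10s, r^13s}, so |H| = 10.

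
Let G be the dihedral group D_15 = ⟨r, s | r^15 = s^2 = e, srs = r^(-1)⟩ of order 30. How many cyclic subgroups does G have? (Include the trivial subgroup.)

19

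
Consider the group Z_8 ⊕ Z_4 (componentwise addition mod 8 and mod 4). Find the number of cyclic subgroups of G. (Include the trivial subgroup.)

A cyclic subgroup of order d is generated by each of its φ(d) elements of order d, so the cyclic subgroups of order d number (#elements of order d)/φ(d).
Cyclic subgroups by order — order 1: 1; order 2: 3; order 4: 6; order 8: 4.
Total: 14.

14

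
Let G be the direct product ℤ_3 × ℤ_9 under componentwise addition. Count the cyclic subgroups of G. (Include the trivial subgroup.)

Group the elements of G by the cyclic subgroup they generate; each cyclic subgroup of order d accounts for φ(d) elements.
Cyclic subgroups by order — order 1: 1; order 3: 4; order 9: 3.
Total: 8.

8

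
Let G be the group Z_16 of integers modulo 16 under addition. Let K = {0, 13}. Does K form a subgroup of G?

No

13 ∈ K but its inverse 3 ∉ K, so K is not a subgroup.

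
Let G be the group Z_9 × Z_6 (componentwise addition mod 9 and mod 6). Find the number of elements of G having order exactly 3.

An element (a,b) has order lcm(ord(a), ord(b)); count pairs with lcm equal to 3.
Enumerating gives 8 such elements.

8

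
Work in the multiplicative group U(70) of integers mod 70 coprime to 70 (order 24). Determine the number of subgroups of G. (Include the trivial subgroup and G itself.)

|G| = 24, so by Lagrange every subgroup order divides 24. Divisors: 1, 2, 3, 4, 6, 8, 12, 24.
Subgroups by order — order 1: 1; order 2: 3; order 3: 1; order 4: 3; order 6: 3; order 8: 1; order 12: 3; order 24: 1.
Total: 1 + 3 + 1 + 3 + 3 + 1 + 3 + 1 = 16.

16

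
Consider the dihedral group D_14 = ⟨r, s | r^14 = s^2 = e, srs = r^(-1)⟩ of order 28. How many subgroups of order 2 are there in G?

15

|G| = 28 and 2 | 28, so subgroups of order 2 are possible by Lagrange.
The subgroups of order 2 are: {e, r^10s}; {e, r^11s}; {e, r^12s}; {e, r^13s}; … (15 in all).
So G has 15 subgroups of order 2.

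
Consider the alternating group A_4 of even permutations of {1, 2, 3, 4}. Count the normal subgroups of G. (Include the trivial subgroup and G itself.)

3

G has 10 subgroups. Checking conjugation-invariance by order — order 1: 1/1 normal; order 2: 0/3 normal; order 3: 0/4 normal; order 4: 1/1 normal; order 12: 1/1 normal.
Total normal subgroups: 3.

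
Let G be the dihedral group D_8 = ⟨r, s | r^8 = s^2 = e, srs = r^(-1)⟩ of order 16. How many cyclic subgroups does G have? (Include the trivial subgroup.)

12

Group the elements of G by the cyclic subgroup they generate; each cyclic subgroup of order d accounts for φ(d) elements.
Cyclic subgroups by order — order 1: 1; order 2: 9; order 4: 1; order 8: 1.
Total: 12.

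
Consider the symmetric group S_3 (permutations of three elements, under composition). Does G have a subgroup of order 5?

No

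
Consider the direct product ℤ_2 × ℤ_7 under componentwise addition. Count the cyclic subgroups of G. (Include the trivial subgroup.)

Each element a generates a cyclic subgroup ⟨a⟩; distinct elements may generate the same one (a cyclic group of order d has φ(d) generators).
Cyclic subgroups by order — order 1: 1; order 2: 1; order 7: 1; order 14: 1.
Total: 4.

4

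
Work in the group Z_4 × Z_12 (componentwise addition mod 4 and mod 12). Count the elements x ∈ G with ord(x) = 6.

6

An element (a,b) has order lcm(ord(a), ord(b)); count pairs with lcm equal to 6.
Enumerating gives 6 such elements.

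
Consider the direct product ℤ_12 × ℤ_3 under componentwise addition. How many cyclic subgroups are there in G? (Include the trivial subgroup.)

A cyclic subgroup of order d is generated by each of its φ(d) elements of order d, so the cyclic subgroups of order d number (#elements of order d)/φ(d).
Cyclic subgroups by order — order 1: 1; order 2: 1; order 3: 4; order 4: 1; order 6: 4; order 12: 4.
Total: 15.

15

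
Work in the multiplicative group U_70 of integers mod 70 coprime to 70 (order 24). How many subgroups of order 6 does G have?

3

|G| = 24 and 6 | 24, so subgroups of order 6 are possible by Lagrange.
The subgroups of order 6 are: {1, 11, 19, 51, 59, 69}; {1, 9, 11, 29, 39, 51}; {1, 11, 31, 41, 51, 61}.
So G has 3 subgroups of order 6.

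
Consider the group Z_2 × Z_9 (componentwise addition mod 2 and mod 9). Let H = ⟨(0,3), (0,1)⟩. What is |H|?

|⟨(0,3)⟩| = 3 and |⟨(0,1)⟩| = 9, so |H| is a multiple of lcm(3, 9) = 9 and divides |G| = 18.
Closing under the operation: H = {(0,0), (0,1), (0,2), (0,3), (0,4), (0,5), (0,6), (0,7), (0,8)}, so |H| = 9.

9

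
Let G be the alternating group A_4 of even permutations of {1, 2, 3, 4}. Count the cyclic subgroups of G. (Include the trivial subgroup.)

Each element a generates a cyclic subgroup ⟨a⟩; distinct elements may generate the same one (a cyclic group of order d has φ(d) generators).
Cyclic subgroups by order — order 1: 1; order 2: 3; order 3: 4.
Total: 8.

8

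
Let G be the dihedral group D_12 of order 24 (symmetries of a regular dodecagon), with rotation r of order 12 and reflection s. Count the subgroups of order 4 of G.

7

|G| = 24 and 4 | 24, so subgroups of order 4 are possible by Lagrange.
The subgroups of order 4 are: {e, r^6, r^4s, r^10s}; {e, r^6, r^5s, r^11s}; {e, r^6, r^2s, r^8s}; {e, r^3, r^6, r^9}; … (7 in all).
So G has 7 subgroups of order 4.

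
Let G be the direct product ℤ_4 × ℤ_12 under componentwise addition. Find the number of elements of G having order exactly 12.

An element (a,b) has order lcm(ord(a), ord(b)); count pairs with lcm equal to 12.
Enumerating gives 24 such elements.

24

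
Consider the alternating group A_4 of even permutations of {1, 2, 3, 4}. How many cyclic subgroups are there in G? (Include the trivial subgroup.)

8

A cyclic subgroup of order d is generated by each of its φ(d) elements of order d, so the cyclic subgroups of order d number (#elements of order d)/φ(d).
Cyclic subgroups by order — order 1: 1; order 2: 3; order 3: 4.
Total: 8.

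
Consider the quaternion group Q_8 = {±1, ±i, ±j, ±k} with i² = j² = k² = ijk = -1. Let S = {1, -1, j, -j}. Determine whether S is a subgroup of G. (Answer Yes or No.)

|S| = 4 divides |G| = 8, consistent with Lagrange.
S contains the identity, every element's inverse is in S, and S is closed under ·: it is a subgroup.
In fact S = ⟨j⟩.

Yes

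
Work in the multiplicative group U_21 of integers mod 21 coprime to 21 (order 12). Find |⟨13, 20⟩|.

4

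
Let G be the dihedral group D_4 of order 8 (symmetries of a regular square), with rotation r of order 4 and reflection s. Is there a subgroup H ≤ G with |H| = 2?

2 | 8. A subgroup of order 2 is {e, r^2}.

Yes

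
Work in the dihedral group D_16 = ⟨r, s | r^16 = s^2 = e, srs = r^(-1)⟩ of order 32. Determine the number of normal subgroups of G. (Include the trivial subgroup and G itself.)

8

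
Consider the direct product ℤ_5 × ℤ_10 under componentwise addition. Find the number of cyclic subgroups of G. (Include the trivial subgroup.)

A cyclic subgroup of order d is generated by each of its φ(d) elements of order d, so the cyclic subgroups of order d number (#elements of order d)/φ(d).
Cyclic subgroups by order — order 1: 1; order 2: 1; order 5: 6; order 10: 6.
Total: 14.

14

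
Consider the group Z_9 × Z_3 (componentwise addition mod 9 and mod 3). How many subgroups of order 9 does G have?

4

|G| = 27 and 9 | 27, so subgroups of order 9 are possible by Lagrange.
The subgroups of order 9 are: {(0,0), (0,1), (0,2), (3,0), (3,1), (3,2), (6,0), (6,1), (6,2)}; {(0,0), (1,0), (2,0), (3,0), (4,0), (5,0), (6,0), (7,0), (8,0)}; {(0,0), (1,1), (2,2), (3,0), (4,1), (5,2), (6,0), (7,1), (8,2)}; {(0,0), (1,2), (2,1), (3,0), (4,2), (5,1), (6,0), (7,2), (8,1)}.
So G has 4 subgroups of order 9.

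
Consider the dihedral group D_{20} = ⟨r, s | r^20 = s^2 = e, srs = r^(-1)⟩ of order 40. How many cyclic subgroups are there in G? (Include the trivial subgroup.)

Group the elements of G by the cyclic subgroup they generate; each cyclic subgroup of order d accounts for φ(d) elements.
Cyclic subgroups by order — order 1: 1; order 2: 21; order 4: 1; order 5: 1; order 10: 1; order 20: 1.
Total: 26.

26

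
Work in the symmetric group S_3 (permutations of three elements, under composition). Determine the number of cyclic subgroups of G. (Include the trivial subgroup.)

5

A cyclic subgroup of order d is generated by each of its φ(d) elements of order d, so the cyclic subgroups of order d number (#elements of order d)/φ(d).
Cyclic subgroups by order — order 1: 1; order 2: 3; order 3: 1.
Total: 5.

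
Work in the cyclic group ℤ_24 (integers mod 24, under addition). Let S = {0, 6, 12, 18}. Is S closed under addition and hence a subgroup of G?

Yes

|S| = 4 divides |G| = 24, consistent with Lagrange.
S contains the identity, every element's inverse is in S, and S is closed under +: it is a subgroup.
In fact S = ⟨18⟩.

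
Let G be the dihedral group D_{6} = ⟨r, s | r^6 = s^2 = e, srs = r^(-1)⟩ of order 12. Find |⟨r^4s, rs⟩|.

|⟨r^4s⟩| = 2 and |⟨rs⟩| = 2, so |H| is a multiple of lcm(2, 2) = 2 and divides |G| = 12.
Closing under the operation: H = {e, r^3, rs, r^4s}, so |H| = 4.

4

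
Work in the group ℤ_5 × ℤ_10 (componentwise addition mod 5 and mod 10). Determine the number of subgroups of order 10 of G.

6

|G| = 50 and 10 | 50, so subgroups of order 10 are possible by Lagrange.
The subgroups of order 10 are: {(0,0), (0,1), (0,2), (0,3), (0,4), (0,5), (0,6), (0,7), (0,8), (0,9)}; {(0,0), (0,5), (1,0), (1,5), (2,0), (2,5), (3,0), (3,5), (4,0), (4,5)}; {(0,0), (0,5), (1,1), (1,6), (2,2), (2,7), (3,3), (3,8), (4,4), (4,9)}; {(0,0), (0,5), (1,2), (1,7), (2,4), (2,9), (3,1), (3,6), (4,3), (4,8)}; … (6 in all).
So G has 6 subgroups of order 10.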